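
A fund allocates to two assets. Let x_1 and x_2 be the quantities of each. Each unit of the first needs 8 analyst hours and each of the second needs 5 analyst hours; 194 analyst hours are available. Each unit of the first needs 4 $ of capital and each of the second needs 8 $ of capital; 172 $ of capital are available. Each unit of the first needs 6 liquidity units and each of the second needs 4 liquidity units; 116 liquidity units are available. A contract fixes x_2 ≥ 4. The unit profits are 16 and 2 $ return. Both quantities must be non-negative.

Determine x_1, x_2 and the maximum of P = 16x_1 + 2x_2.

Vertices and P = 16x_1 + 2x_2:
  (0, 43/2) → P = 43
  (0, 4) → P = 8
  (15/2, 71/4) → P = 311/2
  (50/3, 4) → P = 824/3

The optimum lies where 6x_1 + 4x_2 = 116 and x_2 = 4.
Solving simultaneously gives x_1 = 50/3, x_2 = 4.

x_1 = 50/3, x_2 = 4, maximum P = 824/3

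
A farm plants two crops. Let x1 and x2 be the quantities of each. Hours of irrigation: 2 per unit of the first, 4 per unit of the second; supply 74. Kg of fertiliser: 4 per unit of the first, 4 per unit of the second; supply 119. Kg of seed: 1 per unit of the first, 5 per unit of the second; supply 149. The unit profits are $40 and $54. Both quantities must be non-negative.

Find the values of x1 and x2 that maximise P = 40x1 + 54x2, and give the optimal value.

x1 = 45/2, x2 = 29/4, maximum P = 2583/2

Corner points and P = 40x1 + 54x2:
  (0, 0) → P = 0
  (0, 37/2) → P = 999
  (119/4, 0) → P = 1190
  (45/2, 29/4) → P = 2583/2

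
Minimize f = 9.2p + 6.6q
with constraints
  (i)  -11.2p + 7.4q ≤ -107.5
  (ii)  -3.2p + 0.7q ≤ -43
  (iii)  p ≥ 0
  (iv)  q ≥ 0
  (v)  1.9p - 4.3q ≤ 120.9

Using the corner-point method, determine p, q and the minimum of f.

p = 13.4375, q = 0, minimum f = 123.625

The feasible region is unbounded (it extends along (43, 19), (37, 56)), but f strictly increases along every unbounded feasible direction, so there is no improving ray and the minimum is attained at a vertex.

The optimum lies where -3.2p + 0.7q = -43 and q = 0.
Solving simultaneously gives p = 215/16, q = 0.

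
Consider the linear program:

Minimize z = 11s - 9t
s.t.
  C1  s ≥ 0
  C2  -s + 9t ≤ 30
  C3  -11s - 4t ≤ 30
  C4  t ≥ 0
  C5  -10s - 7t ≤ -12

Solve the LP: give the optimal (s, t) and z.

Corner points and z = 11s - 9t:
  (0, 10/3) → z = -30
  (0, 12/7) → z = -108/7
  (6/5, 0) → z = 66/5
The feasible region is unbounded (it extends along (1, 0), (9, 1)), but z strictly increases along every unbounded feasible direction, so there is no improving ray and the minimum is attained at a vertex.

s = 0, t = 10/3, minimum z = -30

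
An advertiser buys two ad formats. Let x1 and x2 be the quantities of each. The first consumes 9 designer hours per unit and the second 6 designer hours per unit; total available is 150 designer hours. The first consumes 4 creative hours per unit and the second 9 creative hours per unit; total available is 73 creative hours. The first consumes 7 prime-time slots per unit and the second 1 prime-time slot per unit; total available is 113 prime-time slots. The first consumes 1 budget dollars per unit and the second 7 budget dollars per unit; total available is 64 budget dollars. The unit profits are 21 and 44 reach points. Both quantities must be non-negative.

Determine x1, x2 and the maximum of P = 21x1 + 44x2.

Corner points and P = 21x1 + 44x2:
  (0, 0) → P = 0
  (0, 73/9) → P = 3212/9
  (113/7, 0) → P = 339
  (16, 1) → P = 380

At the optimal vertex, 9x1 + 6x2 = 150 and 4x1 + 9x2 = 73.
Solving simultaneously gives x1 = 16, x2 = 1.

x1 = 16, x2 = 1, maximum P = 380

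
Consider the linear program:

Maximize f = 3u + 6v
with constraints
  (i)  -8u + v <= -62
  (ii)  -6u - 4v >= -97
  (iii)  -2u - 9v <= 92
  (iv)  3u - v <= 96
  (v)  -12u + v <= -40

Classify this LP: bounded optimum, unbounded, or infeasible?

Feasible corners and f = 3u + 6v:
  (345/38, 202/19) → f = 3459/38
  (233/37, -430/37) → f = -1881/37
  (481/18, -95/6) → f = -89/6
  (772/29, -468/29) → f = -492/29
The feasible region has finitely many vertices and no improving ray; the maximum is 3459/38 at (345/38, 202/19).

bounded optimum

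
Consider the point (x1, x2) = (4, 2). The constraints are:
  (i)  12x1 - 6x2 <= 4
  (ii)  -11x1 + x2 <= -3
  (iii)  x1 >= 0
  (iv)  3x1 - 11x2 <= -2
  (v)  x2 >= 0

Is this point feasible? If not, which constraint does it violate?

not feasible — violates (i)

Constraint (i): 12x1 - 6x2 = 36, which is not ≤ 4. All other constraints are satisfied.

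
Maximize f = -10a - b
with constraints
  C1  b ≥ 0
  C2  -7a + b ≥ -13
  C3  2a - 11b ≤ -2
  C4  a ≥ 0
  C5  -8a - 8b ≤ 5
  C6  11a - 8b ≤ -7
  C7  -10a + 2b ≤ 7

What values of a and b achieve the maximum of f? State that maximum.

a = 0, b = 7/8, maximum f = -7/8

Corner points and f = -10a - b:
  (37/15, 64/15) → f = -434/15
  (33/4, 179/4) → f = -509/4
  (0, 7/8) → f = -7/8
  (0, 7/2) → f = -7/2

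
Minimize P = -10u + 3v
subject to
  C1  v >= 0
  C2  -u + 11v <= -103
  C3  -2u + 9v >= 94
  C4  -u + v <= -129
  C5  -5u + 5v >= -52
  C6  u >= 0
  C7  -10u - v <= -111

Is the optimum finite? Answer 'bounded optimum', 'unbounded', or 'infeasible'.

Constraints -u + v ≤ -129 and -5u + 5v ≥ -52 have parallel boundaries but demand opposite sides — no point can satisfy both, so the region is empty.

infeasible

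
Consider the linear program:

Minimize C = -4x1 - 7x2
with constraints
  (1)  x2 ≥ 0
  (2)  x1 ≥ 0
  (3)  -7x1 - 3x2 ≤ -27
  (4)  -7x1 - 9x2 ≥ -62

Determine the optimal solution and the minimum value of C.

Corner points and C = -4x1 - 7x2:
  (27/7, 0) → C = -108/7
  (62/7, 0) → C = -248/7
  (19/14, 35/6) → C = -1943/42

x1 = 19/14, x2 = 35/6, minimum C = -1943/42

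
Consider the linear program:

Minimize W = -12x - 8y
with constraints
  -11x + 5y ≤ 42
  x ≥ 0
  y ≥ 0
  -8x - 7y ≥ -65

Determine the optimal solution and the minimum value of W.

x = 65/8, y = 0, minimum W = -195/2

Feasible corners and W = -12x - 8y:
  (0, 42/5) → W = -336/5
  (31/117, 1051/117) → W = -8780/117
  (0, 0) → W = 0
  (65/8, 0) → W = -195/2

The optimum lies where y = 0 and -8x - 7y = -65.
Solving simultaneously gives x = 65/8, y = 0.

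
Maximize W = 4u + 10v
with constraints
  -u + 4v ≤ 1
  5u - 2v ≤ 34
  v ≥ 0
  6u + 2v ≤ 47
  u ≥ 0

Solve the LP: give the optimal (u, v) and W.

u = 93/13, v = 53/26, maximum W = 49

Vertices and W = 4u + 10v:
  (93/13, 53/26) → W = 49
  (0, 1/4) → W = 5/2
  (34/5, 0) → W = 136/5
  (81/11, 31/22) → W = 479/11
  (0, 0) → W = 0

The optimum lies where -u + 4v = 1 and 6u + 2v = 47.
Solving simultaneously gives u = 93/13, v = 53/26.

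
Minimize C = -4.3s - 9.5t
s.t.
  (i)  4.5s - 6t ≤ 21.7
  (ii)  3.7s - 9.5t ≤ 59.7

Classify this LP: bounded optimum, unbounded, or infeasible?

unbounded

From the feasible point (-3041/411, -18836/2055), moving in the direction (6, 4.5) keeps every constraint satisfied while C decreases without bound.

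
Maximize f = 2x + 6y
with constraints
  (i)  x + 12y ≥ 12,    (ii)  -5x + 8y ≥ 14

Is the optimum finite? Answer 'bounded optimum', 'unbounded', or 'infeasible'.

unbounded

From the feasible point (-18/17, 37/34), moving in the direction (8, 5) keeps every constraint satisfied while f increases without bound.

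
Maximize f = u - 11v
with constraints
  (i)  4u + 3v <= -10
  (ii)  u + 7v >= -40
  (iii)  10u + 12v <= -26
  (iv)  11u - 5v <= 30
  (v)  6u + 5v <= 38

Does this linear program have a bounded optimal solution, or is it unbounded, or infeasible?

bounded optimum

Extreme points and f = u - 11v:
  (-7/3, -2/9) → f = 1/9
  (40/53, -230/53) → f = 2570/53
  (5/41, -235/41) → f = 2590/41
The feasible region has finitely many vertices and no improving ray; the maximum is 2590/41 at (5/41, -235/41).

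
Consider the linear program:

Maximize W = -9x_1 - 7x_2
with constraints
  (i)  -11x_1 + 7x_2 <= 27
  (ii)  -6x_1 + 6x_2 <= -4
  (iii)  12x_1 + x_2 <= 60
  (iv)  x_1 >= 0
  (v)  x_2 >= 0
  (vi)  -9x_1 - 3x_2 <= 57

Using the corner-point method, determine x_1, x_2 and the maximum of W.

x_1 = 2/3, x_2 = 0, maximum W = -6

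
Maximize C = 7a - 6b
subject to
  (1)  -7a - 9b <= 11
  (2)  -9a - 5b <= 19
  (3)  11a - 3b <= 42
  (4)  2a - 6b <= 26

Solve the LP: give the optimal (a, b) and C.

Feasible corners and C = 7a - 6b:
  (-58/23, 17/23) → C = -508/23
  (14/5, -17/5) → C = 40
  (29/10, -101/30) → C = 81/2
The feasible region is unbounded (it extends along (-5, 9), (3, 11)), but C strictly decreases along every unbounded feasible direction, so there is no improving ray and the maximum is attained at a vertex.

a = 29/10, b = -101/30, maximum C = 81/2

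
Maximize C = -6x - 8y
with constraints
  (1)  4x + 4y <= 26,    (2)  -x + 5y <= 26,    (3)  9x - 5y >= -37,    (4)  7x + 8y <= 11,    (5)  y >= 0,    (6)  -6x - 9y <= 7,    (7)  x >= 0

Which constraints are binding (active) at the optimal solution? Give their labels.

Corner points and C = -6x - 8y:
  (11/7, 0) → C = -66/7
  (0, 11/8) → C = -11
  (0, 0) → C = 0

The maximum is at (0, 0). Substituting into each constraint, equality holds for (5) and (7); the remaining constraints have slack.

(5) and (7)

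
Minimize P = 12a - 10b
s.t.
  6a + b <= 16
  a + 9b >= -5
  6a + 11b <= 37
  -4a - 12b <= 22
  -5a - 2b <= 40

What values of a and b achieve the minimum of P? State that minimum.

Feasible corners and P = 12a - 10b:
  (149/53, -46/53) → P = 2248/53
  (139/60, 21/10) → P = 34/5
  (-23/4, 1/12) → P = -419/6
  (-514/43, 425/43) → P = -10418/43
  (-109/13, 25/26) → P = -1433/13

The binding constraints are 6a + 11b = 37 and -5a - 2b = 40.
Solving simultaneously gives a = -514/43, b = 425/43.

a = -514/43, b = 425/43, minimum P = -10418/43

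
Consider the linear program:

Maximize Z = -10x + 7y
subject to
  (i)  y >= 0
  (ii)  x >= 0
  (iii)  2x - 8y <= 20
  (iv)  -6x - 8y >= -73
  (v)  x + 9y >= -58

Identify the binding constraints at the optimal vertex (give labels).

Vertices and Z = -10x + 7y:
  (0, 0) → Z = 0
  (10, 0) → Z = -100
  (0, 73/8) → Z = 511/8
  (93/8, 13/32) → Z = -3629/32

The maximum is at (0, 73/8). Substituting into each constraint, equality holds for (ii) and (iv); the remaining constraints have slack.

(ii) and (iv)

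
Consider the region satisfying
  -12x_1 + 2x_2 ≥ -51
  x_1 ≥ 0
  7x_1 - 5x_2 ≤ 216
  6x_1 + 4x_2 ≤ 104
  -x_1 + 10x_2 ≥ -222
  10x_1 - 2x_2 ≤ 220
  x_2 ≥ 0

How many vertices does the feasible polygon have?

4

Of the 21 pairwise boundary intersections, those satisfying every inequality are:
  (103/15, 157/10)
  (17/4, 0)
  (0, 26)
  (0, 0)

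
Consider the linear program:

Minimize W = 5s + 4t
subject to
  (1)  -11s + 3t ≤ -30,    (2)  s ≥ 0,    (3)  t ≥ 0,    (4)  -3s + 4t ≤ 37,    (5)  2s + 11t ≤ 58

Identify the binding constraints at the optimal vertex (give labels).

Feasible corners and W = 5s + 4t:
  (30/11, 0) → W = 150/11
  (504/127, 578/127) → W = 4832/127
  (29, 0) → W = 145

The minimum is at (30/11, 0). Substituting into each constraint, equality holds for (1) and (3); the remaining constraints have slack.

(1) and (3)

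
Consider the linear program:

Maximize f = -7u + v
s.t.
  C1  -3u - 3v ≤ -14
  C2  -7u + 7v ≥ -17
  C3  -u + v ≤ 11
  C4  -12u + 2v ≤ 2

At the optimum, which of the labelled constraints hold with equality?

Corner points and f = -7u + v:
  (149/42, 47/42) → f = -166/7
  (11/21, 29/7) → f = 10/21
  (2, 13) → f = -1
The feasible region is unbounded (it extends along (1, 1)), but f strictly decreases along every unbounded feasible direction, so there is no improving ray and the maximum is attained at a vertex.

The maximum is at (11/21, 29/7). Substituting into each constraint, equality holds for C1 and C4; the remaining constraints have slack.

C1 and C4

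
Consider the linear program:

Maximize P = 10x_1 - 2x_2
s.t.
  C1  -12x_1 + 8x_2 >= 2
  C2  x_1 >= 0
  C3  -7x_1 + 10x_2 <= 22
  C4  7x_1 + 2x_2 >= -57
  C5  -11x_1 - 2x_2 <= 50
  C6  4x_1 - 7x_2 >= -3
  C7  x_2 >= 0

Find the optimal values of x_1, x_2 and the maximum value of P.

The optimum lies where -12x_1 + 8x_2 = 2 and 4x_1 - 7x_2 = -3.
Solving simultaneously gives x_1 = 5/26, x_2 = 7/13.

x_1 = 5/26, x_2 = 7/13, maximum P = 11/13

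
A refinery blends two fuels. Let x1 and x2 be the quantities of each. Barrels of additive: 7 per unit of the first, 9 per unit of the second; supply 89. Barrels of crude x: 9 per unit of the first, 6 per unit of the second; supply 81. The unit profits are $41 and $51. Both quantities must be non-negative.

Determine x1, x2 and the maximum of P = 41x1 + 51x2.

x1 = 5, x2 = 6, maximum P = 511

The optimum lies where 7x1 + 9x2 = 89 and 9x1 + 6x2 = 81.
Solving simultaneously gives x1 = 5, x2 = 6.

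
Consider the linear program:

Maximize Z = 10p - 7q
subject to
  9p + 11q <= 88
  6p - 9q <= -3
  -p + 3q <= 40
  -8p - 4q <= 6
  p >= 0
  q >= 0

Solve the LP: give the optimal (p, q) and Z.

Feasible corners and Z = 10p - 7q:
  (253/49, 185/49) → Z = 1235/49
  (0, 8) → Z = -56
  (0, 1/3) → Z = -7/3

At the optimal vertex, 9p + 11q = 88 and 6p - 9q = -3.
Solving simultaneously gives p = 253/49, q = 185/49.

p = 253/49, q = 185/49, maximum Z = 1235/49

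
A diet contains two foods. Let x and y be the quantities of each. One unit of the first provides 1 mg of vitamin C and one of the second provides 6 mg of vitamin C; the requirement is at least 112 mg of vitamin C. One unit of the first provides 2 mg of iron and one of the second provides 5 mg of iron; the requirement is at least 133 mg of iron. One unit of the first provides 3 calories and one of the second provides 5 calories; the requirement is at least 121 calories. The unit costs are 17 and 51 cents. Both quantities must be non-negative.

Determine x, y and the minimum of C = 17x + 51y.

x = 34, y = 13, minimum C = 1241

Corner points and C = 17x + 51y:
  (0, 133/5) → C = 6783/5
  (112, 0) → C = 1904
  (34, 13) → C = 1241
The feasible region is unbounded (it extends along (0, 1), (1, 0)), but C strictly increases along every unbounded feasible direction, so there is no improving ray and the minimum is attained at a vertex.

At the optimal vertex, x + 6y = 112 and 2x + 5y = 133.
Solving simultaneously gives x = 34, y = 13.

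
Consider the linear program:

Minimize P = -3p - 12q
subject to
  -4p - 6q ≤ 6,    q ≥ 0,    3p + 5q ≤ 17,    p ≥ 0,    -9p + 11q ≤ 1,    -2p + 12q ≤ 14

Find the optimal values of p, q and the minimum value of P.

Extreme points and P = -3p - 12q:
  (17/3, 0) → P = -17
  (0, 0) → P = 0
  (67/23, 38/23) → P = -657/23
  (0, 1/11) → P = -12/11
  (71/43, 62/43) → P = -957/43

The optimum lies where 3p + 5q = 17 and -2p + 12q = 14.
Solving simultaneously gives p = 67/23, q = 38/23.

p = 67/23, q = 38/23, minimum P = -657/23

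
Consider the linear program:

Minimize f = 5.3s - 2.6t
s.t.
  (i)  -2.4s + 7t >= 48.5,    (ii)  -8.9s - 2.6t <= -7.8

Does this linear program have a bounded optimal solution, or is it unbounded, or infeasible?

unbounded

From the feasible point (-3575/3427, 45037/6854), moving in the direction (-2.6, 8.9) keeps every constraint satisfied while f decreases without bound.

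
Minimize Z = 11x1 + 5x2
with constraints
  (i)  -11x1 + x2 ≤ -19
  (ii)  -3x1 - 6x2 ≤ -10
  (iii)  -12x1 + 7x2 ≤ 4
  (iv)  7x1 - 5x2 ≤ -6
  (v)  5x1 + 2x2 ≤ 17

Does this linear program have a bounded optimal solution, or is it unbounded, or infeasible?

infeasible

The boundaries -11x1 + x2 = -19 and -3x1 - 6x2 = -10 meet at (124/69, 53/69), but that point violates 7x1 - 5x2 ≤ -6. Every candidate vertex is excluded by some other constraint, so the feasible region is empty.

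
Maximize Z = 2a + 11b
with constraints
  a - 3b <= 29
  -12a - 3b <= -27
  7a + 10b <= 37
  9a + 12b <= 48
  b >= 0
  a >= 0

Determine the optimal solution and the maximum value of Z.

Corner points and Z = 2a + 11b:
  (53/33, 85/33) → Z = 347/11
  (9/4, 0) → Z = 9/2
  (37/7, 0) → Z = 74/7

The binding constraints are -12a - 3b = -27 and 7a + 10b = 37.
Solving simultaneously gives a = 53/33, b = 85/33.

a = 53/33, b = 85/33, maximum Z = 347/11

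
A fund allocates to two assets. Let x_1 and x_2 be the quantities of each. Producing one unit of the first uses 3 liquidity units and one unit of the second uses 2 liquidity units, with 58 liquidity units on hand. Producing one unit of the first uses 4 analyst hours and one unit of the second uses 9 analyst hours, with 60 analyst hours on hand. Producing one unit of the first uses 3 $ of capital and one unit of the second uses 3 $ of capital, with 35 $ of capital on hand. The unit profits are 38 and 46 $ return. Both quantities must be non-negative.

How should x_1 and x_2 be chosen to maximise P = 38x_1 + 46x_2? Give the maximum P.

x_1 = 9, x_2 = 8/3, maximum P = 1394/3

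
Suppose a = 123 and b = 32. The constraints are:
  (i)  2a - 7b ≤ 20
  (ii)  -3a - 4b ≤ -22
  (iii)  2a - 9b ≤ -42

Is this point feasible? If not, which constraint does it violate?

Constraint (i): 2a - 7b = 22, which is not ≤ 20. All other constraints are satisfied.

not feasible — violates (i)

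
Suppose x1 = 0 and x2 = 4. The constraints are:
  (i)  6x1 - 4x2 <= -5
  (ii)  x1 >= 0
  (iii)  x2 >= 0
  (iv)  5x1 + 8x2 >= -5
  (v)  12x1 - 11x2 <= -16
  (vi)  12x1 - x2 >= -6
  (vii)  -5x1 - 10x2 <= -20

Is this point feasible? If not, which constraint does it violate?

(i): -16 ≤ -5 ✓
(ii): 0 ≥ 0 ✓
(iii): 4 ≥ 0 ✓
(iv): 32 ≥ -5 ✓
(v): -44 ≤ -16 ✓
(vi): -4 ≥ -6 ✓
(vii): -40 ≤ -20 ✓

feasible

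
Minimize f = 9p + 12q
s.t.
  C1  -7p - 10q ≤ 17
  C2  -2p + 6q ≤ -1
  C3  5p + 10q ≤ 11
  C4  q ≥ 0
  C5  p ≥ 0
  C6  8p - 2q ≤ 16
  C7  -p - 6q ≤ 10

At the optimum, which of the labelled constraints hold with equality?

Extreme points and f = 9p + 12q:
  (38/25, 17/50) → f = 444/25
  (1/2, 0) → f = 9/2
  (91/45, 4/45) → f = 289/15
  (2, 0) → f = 18

The minimum is at (1/2, 0). Substituting into each constraint, equality holds for C2 and C4; the remaining constraints have slack.

C2 and C4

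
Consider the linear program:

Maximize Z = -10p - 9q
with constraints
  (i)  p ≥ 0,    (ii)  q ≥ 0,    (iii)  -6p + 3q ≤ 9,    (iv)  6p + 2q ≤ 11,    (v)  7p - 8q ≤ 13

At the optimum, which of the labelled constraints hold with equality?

(i) and (ii)

Extreme points and Z = -10p - 9q:
  (0, 0) → Z = 0
  (0, 3) → Z = -27
  (11/6, 0) → Z = -55/3
  (1/2, 4) → Z = -41

The maximum is at (0, 0). Substituting into each constraint, equality holds for (i) and (ii); the remaining constraints have slack.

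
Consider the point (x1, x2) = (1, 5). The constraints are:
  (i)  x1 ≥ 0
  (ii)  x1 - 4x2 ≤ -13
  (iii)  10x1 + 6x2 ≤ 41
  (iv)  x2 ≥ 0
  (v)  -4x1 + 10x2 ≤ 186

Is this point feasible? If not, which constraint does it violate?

(i): 1 ≥ 0 ✓
(ii): -19 ≤ -13 ✓
(iii): 40 ≤ 41 ✓
(iv): 5 ≥ 0 ✓
(v): 46 ≤ 186 ✓

feasible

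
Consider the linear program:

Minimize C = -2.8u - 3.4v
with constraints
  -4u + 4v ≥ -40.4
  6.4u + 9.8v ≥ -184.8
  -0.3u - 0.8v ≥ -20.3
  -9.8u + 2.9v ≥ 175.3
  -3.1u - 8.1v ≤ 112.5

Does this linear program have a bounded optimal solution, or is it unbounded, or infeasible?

Vertices and C = -2.8u - 3.4v:
  (-17339/109, 9268/109) → C = 17038/109
  (-112693/5730, -17228/2865) → C = 1081727/14325
  (-8137/871, 25153/871) → C = -313683/4355
The feasible region has finitely many vertices and no improving ray; the minimum is -313683/4355 at (-8137/871, 25153/871).

bounded optimum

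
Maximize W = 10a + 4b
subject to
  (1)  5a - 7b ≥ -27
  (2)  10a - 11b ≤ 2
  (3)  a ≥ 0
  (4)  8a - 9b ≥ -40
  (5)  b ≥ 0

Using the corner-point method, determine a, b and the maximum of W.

a = 311/15, b = 56/3, maximum W = 282

Corner points and W = 10a + 4b:
  (311/15, 56/3) → W = 282
  (0, 27/7) → W = 108/7
  (1/5, 0) → W = 2
  (0, 0) → W = 0

The optimum lies where 5a - 7b = -27 and 10a - 11b = 2.
Solving simultaneously gives a = 311/15, b = 56/3.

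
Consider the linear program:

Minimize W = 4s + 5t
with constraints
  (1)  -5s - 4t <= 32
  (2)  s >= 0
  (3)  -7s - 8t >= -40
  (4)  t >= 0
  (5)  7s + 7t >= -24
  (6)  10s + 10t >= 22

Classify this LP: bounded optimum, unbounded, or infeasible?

Feasible corners and W = 4s + 5t:
  (0, 5) → W = 25
  (0, 11/5) → W = 11
  (40/7, 0) → W = 160/7
  (11/5, 0) → W = 44/5
The feasible region has finitely many vertices and no improving ray; the minimum is 44/5 at (11/5, 0).

bounded optimum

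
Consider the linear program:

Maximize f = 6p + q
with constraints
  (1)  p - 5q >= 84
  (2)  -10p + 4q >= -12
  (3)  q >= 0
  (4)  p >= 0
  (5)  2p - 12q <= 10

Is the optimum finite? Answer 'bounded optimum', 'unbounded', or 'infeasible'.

infeasible

The boundaries p - 5q = 84 and 2p - 12q = 10 meet at (479, 79), but that point violates -10p + 4q ≥ -12. Every candidate vertex is excluded by some other constraint, so the feasible region is empty.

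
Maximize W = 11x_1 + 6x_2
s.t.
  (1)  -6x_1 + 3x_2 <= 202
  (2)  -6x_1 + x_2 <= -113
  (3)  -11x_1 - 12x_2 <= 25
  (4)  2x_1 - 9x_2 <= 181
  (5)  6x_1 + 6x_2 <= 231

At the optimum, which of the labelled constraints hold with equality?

(4) and (5)

Corner points and W = 11x_1 + 6x_2:
  (209/13, -215/13) → W = 1009/13
  (303/14, 118/7) → W = 4749/14
  (1055/22, -104/11) → W = 10357/22

The maximum is at (1055/22, -104/11). Substituting into each constraint, equality holds for (4) and (5); the remaining constraints have slack.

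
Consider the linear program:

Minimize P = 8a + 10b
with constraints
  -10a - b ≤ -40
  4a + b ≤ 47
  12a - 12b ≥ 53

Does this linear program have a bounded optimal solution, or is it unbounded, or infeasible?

From the feasible point (533/132, -25/66), moving in the direction (1, -4) keeps every constraint satisfied while P decreases without bound.

unbounded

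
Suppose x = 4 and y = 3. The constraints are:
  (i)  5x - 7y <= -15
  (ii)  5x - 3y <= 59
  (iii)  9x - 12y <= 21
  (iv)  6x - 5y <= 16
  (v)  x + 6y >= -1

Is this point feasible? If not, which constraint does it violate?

not feasible — violates (i)

Constraint (i): 5x - 7y = -1, which is not ≤ -15. All other constraints are satisfied.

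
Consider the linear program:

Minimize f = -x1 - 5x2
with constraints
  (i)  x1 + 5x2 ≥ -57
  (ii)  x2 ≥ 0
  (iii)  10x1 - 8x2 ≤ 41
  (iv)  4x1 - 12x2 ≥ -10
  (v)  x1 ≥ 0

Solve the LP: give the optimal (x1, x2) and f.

Feasible corners and f = -x1 - 5x2:
  (41/10, 0) → f = -41/10
  (0, 0) → f = 0
  (13/2, 3) → f = -43/2
  (0, 5/6) → f = -25/6

At the optimal vertex, 10x1 - 8x2 = 41 and 4x1 - 12x2 = -10.
Solving simultaneously gives x1 = 13/2, x2 = 3.

x1 = 13/2, x2 = 3, minimum f = -43/2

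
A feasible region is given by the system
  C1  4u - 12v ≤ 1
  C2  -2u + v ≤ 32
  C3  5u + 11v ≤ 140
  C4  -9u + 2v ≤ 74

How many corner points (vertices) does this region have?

Pairwise boundary intersections that survive every other constraint:
  (1691/104, 555/104)
  (-89/10, -61/20)
  (-534/109, 1630/109)

3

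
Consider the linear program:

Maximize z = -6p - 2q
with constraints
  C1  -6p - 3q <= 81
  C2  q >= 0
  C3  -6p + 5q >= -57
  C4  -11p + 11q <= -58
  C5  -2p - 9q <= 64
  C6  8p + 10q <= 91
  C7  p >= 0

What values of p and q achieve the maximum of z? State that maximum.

p = 58/11, q = 0, maximum z = -348/11

Extreme points and z = -6p - 2q:
  (19/2, 0) → z = -57
  (58/11, 0) → z = -348/11
  (41/4, 9/10) → z = -633/10
  (527/66, 179/66) → z = -160/3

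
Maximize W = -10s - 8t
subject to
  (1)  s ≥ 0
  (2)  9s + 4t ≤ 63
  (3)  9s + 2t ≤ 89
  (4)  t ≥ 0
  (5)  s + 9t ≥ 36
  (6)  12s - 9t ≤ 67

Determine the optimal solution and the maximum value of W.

Vertices and W = -10s - 8t:
  (0, 63/4) → W = -126
  (0, 4) → W = -32
  (423/77, 261/77) → W = -6318/77

At the optimal vertex, s = 0 and s + 9t = 36.
Solving simultaneously gives s = 0, t = 4.

s = 0, t = 4, maximum W = -32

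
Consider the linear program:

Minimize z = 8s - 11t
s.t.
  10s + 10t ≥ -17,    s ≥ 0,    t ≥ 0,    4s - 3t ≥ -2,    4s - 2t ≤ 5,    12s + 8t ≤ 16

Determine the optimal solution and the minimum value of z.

Extreme points and z = 8s - 11t:
  (0, 0) → z = 0
  (0, 2/3) → z = -22/3
  (5/4, 0) → z = 10
  (8/17, 22/17) → z = -178/17
  (9/7, 1/14) → z = 19/2

s = 8/17, t = 22/17, minimum z = -178/17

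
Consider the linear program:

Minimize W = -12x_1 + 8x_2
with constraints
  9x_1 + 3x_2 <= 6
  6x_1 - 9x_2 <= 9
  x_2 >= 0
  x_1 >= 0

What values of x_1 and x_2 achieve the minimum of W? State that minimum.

Feasible corners and W = -12x_1 + 8x_2:
  (2/3, 0) → W = -8
  (0, 2) → W = 16
  (0, 0) → W = 0

x_1 = 2/3, x_2 = 0, minimum W = -8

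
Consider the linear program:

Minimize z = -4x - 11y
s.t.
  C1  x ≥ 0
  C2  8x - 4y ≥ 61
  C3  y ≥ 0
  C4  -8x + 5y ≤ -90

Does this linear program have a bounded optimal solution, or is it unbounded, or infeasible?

From the feasible point (45/4, 0), moving in the direction (5, 8) keeps every constraint satisfied while z decreases without bound.

unbounded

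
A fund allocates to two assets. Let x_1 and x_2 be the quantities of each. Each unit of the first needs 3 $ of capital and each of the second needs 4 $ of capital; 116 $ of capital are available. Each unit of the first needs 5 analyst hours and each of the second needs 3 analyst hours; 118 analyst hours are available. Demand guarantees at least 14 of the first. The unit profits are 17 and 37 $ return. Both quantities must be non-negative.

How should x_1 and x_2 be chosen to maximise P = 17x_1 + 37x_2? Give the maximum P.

Corner points and P = 17x_1 + 37x_2:
  (118/5, 0) → P = 2006/5
  (14, 0) → P = 238
  (14, 16) → P = 830

The binding constraints are 5x_1 + 3x_2 = 118 and x_1 = 14.
Solving simultaneously gives x_1 = 14, x_2 = 16.

x_1 = 14, x_2 = 16, maximum P = 830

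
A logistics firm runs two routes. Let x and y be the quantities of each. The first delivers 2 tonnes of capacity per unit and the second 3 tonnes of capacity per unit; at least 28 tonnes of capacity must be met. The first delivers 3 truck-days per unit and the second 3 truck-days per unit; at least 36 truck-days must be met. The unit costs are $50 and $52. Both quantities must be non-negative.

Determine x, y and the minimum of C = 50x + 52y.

x = 8, y = 4, minimum C = 608

Extreme points and C = 50x + 52y:
  (0, 12) → C = 624
  (14, 0) → C = 700
  (8, 4) → C = 608
The feasible region is unbounded (it extends along (0, 1), (1, 0)), but C strictly increases along every unbounded feasible direction, so there is no improving ray and the minimum is attained at a vertex.

The optimum lies where 2x + 3y = 28 and 3x + 3y = 36.
Solving simultaneously gives x = 8, y = 4.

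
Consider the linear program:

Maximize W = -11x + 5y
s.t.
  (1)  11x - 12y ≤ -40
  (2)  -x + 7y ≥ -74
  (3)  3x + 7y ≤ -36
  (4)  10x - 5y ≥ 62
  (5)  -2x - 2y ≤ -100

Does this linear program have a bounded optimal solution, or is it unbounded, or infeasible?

infeasible

The boundaries 11x - 12y = -40 and -2x - 2y = -100 meet at (560/23, 590/23), but that point violates 3x + 7y ≤ -36. Every candidate vertex is excluded by some other constraint, so the feasible region is empty.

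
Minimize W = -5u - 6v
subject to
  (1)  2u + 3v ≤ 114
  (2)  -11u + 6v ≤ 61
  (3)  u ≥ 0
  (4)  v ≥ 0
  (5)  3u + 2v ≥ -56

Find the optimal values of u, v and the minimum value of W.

Feasible corners and W = -5u - 6v:
  (167/15, 1376/45) → W = -3587/15
  (57, 0) → W = -285
  (0, 61/6) → W = -61
  (0, 0) → W = 0

The binding constraints are 2u + 3v = 114 and v = 0.
Solving simultaneously gives u = 57, v = 0.

u = 57, v = 0, minimum W = -285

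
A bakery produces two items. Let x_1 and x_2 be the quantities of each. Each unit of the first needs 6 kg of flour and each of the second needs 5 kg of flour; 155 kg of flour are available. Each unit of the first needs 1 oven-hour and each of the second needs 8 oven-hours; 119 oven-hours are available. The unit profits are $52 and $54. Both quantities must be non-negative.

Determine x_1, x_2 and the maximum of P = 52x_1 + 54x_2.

x_1 = 15, x_2 = 13, maximum P = 1482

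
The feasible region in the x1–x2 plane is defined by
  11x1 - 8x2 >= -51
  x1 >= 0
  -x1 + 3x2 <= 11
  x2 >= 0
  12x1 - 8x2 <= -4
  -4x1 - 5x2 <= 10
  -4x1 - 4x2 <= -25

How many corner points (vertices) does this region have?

3

Of the 21 pairwise boundary intersections, those satisfying every inequality are:
  (19/7, 32/7)
  (31/16, 69/16)
  (23/10, 79/20)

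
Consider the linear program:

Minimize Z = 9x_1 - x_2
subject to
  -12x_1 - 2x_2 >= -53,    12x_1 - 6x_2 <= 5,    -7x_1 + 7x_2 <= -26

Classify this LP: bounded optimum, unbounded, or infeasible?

unbounded

From the feasible point (-121/42, -277/42), moving in the direction (-6, -12) keeps every constraint satisfied while Z decreases without bound.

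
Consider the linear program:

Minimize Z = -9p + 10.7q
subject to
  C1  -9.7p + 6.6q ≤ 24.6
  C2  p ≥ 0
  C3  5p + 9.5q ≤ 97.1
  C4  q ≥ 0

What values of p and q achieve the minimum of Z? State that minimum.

Vertices and Z = -9p + 10.7q:
  (0, 41/11) → Z = 4387/110
  (40716/12515, 106487/12515) → Z = 7729669/125150
  (0, 0) → Z = 0
  (971/50, 0) → Z = -8739/50

p = 19.42, q = 0, minimum Z = -174.78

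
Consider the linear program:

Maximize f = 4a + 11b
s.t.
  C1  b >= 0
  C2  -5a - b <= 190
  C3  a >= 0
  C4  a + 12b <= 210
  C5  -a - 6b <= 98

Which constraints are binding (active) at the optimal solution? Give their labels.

C1 and C4

Feasible corners and f = 4a + 11b:
  (0, 0) → f = 0
  (210, 0) → f = 840
  (0, 35/2) → f = 385/2

The maximum is at (210, 0). Substituting into each constraint, equality holds for C1 and C4; the remaining constraints have slack.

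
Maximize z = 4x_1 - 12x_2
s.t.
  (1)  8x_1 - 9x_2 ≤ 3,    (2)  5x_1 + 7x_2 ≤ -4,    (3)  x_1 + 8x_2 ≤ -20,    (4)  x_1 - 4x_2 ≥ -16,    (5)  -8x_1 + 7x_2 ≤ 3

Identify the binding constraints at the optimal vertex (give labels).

(1) and (5)

Corner points and z = 4x_1 - 12x_2:
  (-156/73, -163/73) → z = 1332/73
  (-3, -3) → z = 24
  (-164/71, -157/71) → z = 1228/71

The maximum is at (-3, -3). Substituting into each constraint, equality holds for (1) and (5); the remaining constraints have slack.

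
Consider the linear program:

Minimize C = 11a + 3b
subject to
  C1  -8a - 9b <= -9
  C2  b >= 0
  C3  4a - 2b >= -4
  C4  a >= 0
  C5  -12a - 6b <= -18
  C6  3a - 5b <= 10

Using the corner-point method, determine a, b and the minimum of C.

Feasible corners and C = 11a + 3b:
  (3/2, 0) → C = 33/2
  (10/3, 0) → C = 110/3
  (1/4, 5/2) → C = 41/4
The feasible region is unbounded (it extends along (1, 2), (5, 3)), but C strictly increases along every unbounded feasible direction, so there is no improving ray and the minimum is attained at a vertex.

a = 1/4, b = 5/2, minimum C = 41/4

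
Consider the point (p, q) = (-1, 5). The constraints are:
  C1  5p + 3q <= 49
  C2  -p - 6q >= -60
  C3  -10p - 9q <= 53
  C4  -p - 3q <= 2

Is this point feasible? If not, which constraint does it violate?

feasible

C1: 10 ≤ 49 ✓
C2: -29 ≥ -60 ✓
C3: -35 ≤ 53 ✓
C4: -14 ≤ 2 ✓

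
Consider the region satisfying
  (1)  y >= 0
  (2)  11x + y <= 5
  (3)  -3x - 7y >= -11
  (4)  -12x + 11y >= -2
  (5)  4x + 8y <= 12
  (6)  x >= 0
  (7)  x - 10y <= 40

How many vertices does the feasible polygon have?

5

Of the 21 pairwise boundary intersections, those satisfying every inequality are:
  (1/6, 0)
  (0, 0)
  (3/7, 2/7)
  (1/3, 4/3)
  (0, 3/2)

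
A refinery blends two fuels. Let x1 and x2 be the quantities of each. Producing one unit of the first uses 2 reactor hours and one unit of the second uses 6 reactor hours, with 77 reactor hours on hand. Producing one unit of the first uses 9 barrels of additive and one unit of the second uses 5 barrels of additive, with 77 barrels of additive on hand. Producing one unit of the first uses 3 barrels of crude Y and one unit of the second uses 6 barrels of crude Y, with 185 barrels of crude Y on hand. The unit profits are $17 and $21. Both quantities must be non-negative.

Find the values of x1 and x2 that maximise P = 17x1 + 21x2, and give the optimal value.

At the optimal vertex, 2x1 + 6x2 = 77 and 9x1 + 5x2 = 77.
Solving simultaneously gives x1 = 7/4, x2 = 49/4.

x1 = 7/4, x2 = 49/4, maximum P = 287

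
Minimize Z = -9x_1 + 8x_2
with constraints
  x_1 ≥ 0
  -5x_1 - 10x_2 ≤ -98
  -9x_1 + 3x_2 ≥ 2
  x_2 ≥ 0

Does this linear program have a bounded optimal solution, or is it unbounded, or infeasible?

Feasible corners and Z = -9x_1 + 8x_2:
  (0, 49/5) → Z = 392/5
  (274/105, 892/105) → Z = 934/21
The feasible region has finitely many vertices and no improving ray; the minimum is 934/21 at (274/105, 892/105).

bounded optimum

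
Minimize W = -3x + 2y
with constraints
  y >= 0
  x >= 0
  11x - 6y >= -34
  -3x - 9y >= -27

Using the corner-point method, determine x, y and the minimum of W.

x = 9, y = 0, minimum W = -27

Extreme points and W = -3x + 2y:
  (0, 0) → W = 0
  (9, 0) → W = -27
  (0, 3) → W = 6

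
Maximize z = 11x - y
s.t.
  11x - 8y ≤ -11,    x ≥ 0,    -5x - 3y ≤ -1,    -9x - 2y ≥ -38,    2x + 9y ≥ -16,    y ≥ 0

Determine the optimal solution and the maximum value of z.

x = 3, y = 11/2, maximum z = 55/2

Corner points and z = 11x - y:
  (0, 11/8) → z = -11/8
  (3, 11/2) → z = 55/2
  (0, 19) → z = -19

The binding constraints are 11x - 8y = -11 and -9x - 2y = -38.
Solving simultaneously gives x = 3, y = 11/2.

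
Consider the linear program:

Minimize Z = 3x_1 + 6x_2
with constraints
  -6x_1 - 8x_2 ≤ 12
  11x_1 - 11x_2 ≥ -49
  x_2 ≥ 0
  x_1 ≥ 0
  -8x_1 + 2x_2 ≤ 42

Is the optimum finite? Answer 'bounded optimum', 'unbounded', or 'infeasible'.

bounded optimum

Feasible corners and Z = 3x_1 + 6x_2:
  (0, 49/11) → Z = 294/11
  (0, 0) → Z = 0
The feasible region has finitely many vertices and no improving ray; the minimum is 0 at (0, 0).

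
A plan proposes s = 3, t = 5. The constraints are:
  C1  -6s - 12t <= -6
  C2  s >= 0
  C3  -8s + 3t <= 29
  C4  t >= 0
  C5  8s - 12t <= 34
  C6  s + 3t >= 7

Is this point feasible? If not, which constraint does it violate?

C1: -78 ≤ -6 ✓
C2: 3 ≥ 0 ✓
C3: -9 ≤ 29 ✓
C4: 5 ≥ 0 ✓
C5: -36 ≤ 34 ✓
C6: 18 ≥ 7 ✓

feasible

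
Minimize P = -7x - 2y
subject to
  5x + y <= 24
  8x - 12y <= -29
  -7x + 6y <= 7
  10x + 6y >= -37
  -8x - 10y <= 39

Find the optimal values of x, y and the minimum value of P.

Extreme points and P = -7x - 2y:
  (259/68, 337/68) → P = -2487/68
  (137/37, 203/37) → P = -1365/37
  (5/2, 49/12) → P = -77/3

x = 137/37, y = 203/37, minimum P = -1365/37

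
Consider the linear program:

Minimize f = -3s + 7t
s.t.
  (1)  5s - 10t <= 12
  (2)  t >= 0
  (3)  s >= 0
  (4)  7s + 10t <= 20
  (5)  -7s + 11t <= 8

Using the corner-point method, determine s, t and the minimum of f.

Feasible corners and f = -3s + 7t:
  (12/5, 0) → f = -36/5
  (8/3, 2/15) → f = -106/15
  (0, 0) → f = 0
  (0, 8/11) → f = 56/11
  (20/21, 4/3) → f = 136/21

s = 12/5, t = 0, minimum f = -36/5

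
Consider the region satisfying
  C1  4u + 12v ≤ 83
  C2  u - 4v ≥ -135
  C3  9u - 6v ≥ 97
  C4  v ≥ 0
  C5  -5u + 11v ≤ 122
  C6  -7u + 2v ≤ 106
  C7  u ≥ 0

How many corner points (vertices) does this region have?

Of the 21 pairwise boundary intersections, those satisfying every inequality are:
  (277/22, 359/132)
  (83/4, 0)
  (97/9, 0)

3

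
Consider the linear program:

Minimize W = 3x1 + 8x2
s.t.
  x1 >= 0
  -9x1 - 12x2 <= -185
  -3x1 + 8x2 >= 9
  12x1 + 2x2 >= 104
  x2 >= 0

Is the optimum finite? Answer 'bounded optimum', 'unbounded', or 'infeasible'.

Extreme points and W = 3x1 + 8x2:
  (0, 52) → W = 416
  (343/27, 53/9) → W = 767/9
  (439/63, 214/21) → W = 717/7
The feasible region has finitely many vertices and no improving ray; the minimum is 767/9 at (343/27, 53/9).

bounded optimum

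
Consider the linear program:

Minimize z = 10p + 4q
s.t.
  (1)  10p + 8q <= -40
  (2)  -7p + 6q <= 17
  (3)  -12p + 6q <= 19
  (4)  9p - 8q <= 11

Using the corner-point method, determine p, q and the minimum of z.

p = -109/21, q = -101/14, minimum z = -1696/21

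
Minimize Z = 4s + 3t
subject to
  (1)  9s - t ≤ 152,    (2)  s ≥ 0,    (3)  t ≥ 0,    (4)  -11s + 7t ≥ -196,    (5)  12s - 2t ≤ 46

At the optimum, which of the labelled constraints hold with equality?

(2) and (3)

Corner points and Z = 4s + 3t:
  (43, 235) → Z = 877
  (0, 0) → Z = 0
  (23/6, 0) → Z = 46/3
The feasible region is unbounded (it extends along (0, 1), (1, 9)), but Z strictly increases along every unbounded feasible direction, so there is no improving ray and the minimum is attained at a vertex.

The minimum is at (0, 0). Substituting into each constraint, equality holds for (2) and (3); the remaining constraints have slack.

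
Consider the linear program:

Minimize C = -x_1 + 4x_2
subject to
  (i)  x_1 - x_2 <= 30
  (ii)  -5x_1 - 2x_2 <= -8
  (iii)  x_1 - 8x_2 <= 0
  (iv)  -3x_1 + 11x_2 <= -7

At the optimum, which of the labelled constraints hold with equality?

(i) and (iii)

Feasible corners and C = -x_1 + 4x_2:
  (240/7, 30/7) → C = -120/7
  (323/8, 83/8) → C = 9/8
  (56/13, 7/13) → C = -28/13

The minimum is at (240/7, 30/7). Substituting into each constraint, equality holds for (i) and (iii); the remaining constraints have slack.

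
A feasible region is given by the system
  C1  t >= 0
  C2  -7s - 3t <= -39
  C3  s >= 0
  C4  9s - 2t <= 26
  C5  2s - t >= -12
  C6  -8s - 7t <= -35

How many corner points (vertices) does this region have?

3

The feasible vertices (each the meet of two boundaries and inside every other half-plane) are:
  (156/41, 169/41)
  (3/13, 162/13)
  (10, 32)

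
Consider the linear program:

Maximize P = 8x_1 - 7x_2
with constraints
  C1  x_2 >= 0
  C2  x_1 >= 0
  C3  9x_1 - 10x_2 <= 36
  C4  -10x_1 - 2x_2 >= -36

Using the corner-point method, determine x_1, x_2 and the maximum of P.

Extreme points and P = 8x_1 - 7x_2:
  (0, 0) → P = 0
  (18/5, 0) → P = 144/5
  (0, 18) → P = -126

x_1 = 18/5, x_2 = 0, maximum P = 144/5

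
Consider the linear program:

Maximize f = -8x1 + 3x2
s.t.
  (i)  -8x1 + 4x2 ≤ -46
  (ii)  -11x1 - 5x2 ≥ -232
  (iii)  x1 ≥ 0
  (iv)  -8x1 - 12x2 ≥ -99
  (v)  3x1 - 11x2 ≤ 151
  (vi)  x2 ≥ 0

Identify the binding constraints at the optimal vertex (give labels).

(i) and (vi)

Feasible corners and f = -8x1 + 3x2:
  (237/32, 53/16) → f = -789/16
  (23/4, 0) → f = -46
  (99/8, 0) → f = -99

The maximum is at (23/4, 0). Substituting into each constraint, equality holds for (i) and (vi); the remaining constraints have slack.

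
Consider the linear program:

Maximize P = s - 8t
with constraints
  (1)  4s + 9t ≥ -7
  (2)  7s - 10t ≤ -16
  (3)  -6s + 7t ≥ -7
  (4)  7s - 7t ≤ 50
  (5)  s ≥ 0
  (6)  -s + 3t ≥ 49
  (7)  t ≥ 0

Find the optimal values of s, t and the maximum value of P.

s = 0, t = 49/3, maximum P = -392/3

Feasible corners and P = s - 8t:
  (43, 251/7) → P = -1707/7
  (364/11, 301/11) → P = -2044/11
  (0, 49/3) → P = -392/3
The feasible region is unbounded (it extends along (0, 1), (1, 1)), but P strictly decreases along every unbounded feasible direction, so there is no improving ray and the maximum is attained at a vertex.

The optimum lies where s = 0 and -s + 3t = 49.
Solving simultaneously gives s = 0, t = 49/3.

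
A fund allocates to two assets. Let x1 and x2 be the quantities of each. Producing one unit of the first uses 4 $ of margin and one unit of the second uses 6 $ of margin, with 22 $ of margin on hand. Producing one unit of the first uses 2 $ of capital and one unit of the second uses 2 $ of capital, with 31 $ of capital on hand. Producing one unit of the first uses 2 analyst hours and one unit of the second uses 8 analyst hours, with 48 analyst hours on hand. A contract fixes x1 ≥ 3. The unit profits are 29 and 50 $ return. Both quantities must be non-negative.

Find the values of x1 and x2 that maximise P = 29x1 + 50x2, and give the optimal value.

x1 = 3, x2 = 5/3, maximum P = 511/3

Feasible corners and P = 29x1 + 50x2:
  (11/2, 0) → P = 319/2
  (3, 0) → P = 87
  (3, 5/3) → P = 511/3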